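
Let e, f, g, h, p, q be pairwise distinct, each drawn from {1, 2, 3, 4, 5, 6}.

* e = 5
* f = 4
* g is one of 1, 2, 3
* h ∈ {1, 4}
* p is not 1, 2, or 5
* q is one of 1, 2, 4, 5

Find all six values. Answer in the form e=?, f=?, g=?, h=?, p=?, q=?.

e=5, f=4, g=3, h=1, p=6, q=2

e has just one choice, so e = 5. Remove 5 from q.
That leaves f = 4. Eliminate 4 elsewhere: h, p, q.
h's domain is down to {1}, so h = 1. Eliminate 1 elsewhere: g, q.
q has just one choice, so q = 2. Eliminate 2 elsewhere: g.
g's domain is down to {3}, so g = 3. So p can't be 3.
p must be 6 (only option left).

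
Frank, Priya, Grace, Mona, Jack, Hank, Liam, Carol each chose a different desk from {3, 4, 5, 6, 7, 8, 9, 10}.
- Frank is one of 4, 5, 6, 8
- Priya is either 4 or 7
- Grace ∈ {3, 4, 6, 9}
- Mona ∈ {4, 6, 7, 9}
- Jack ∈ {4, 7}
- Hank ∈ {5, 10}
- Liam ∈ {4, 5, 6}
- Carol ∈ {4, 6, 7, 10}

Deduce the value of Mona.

The 8 variables draw from only 8 values {3, 4, 5, 6, 7, 8, 9, 10}, so each is used; only Grace can be 3, hence Grace = 3.
The 7 still-open variables together cover exactly {4, 5, 6, 7, 8, 9, 10} — 7 values for 7 variables — and 8 appears only in Frank's list, so Frank = 8.
Among the 6 still-open variables, 9 fits only Mona (and all 6 values in {4, 5, 6, 7, 9, 10} must be used), so Mona = 9.

9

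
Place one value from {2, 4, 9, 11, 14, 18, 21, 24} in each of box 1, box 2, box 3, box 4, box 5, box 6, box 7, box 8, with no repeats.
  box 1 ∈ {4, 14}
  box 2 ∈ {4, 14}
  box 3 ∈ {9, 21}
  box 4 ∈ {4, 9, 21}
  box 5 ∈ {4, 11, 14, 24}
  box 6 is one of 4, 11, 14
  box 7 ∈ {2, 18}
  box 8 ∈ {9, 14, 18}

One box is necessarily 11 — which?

box 6

The 8 variables draw from only 8 values {2, 4, 9, 11, 14, 18, 21, 24}, so each is used; only box 7 can be 2, hence box 7 = 2.
Among the 7 still-open variables, 18 fits only box 8 (and all 7 values in {4, 9, 11, 14, 18, 21, 24} must be used), so box 8 = 18.
The 6 still-open variables draw from only 6 values {4, 9, 11, 14, 21, 24}, so each is used; only box 5 can be 24, hence box 5 = 24.
Among the 5 still-open variables, 11 fits only box 6 (and all 5 values in {4, 9, 11, 14, 21} must be used), so box 6 = 11.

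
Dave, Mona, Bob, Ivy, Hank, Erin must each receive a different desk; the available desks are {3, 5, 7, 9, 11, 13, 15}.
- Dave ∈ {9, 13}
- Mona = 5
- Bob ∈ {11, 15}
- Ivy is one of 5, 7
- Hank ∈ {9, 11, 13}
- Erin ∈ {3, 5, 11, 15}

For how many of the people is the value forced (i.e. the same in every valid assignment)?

2

Mona has just one choice, so Mona = 5. Remove 5 from Ivy, Erin.
Ivy's domain is down to {7}, so Ivy = 7.
Determined: Mona=5, Ivy=7. The other people each still have more than one consistent value. That makes 2.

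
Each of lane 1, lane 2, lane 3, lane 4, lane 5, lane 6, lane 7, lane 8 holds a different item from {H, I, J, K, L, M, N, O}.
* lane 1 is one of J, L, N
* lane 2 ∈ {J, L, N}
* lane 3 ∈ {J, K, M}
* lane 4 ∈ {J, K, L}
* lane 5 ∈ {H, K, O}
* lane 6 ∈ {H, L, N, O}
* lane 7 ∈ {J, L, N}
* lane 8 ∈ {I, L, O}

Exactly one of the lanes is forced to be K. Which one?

The 8 variables together cover exactly {H, I, J, K, L, M, N, O} — 8 values for 8 variables — and I appears only in lane 8's list, so lane 8 = I.
The 7 still-open variables draw from only 7 values {H, J, K, L, M, N, O}, so each is used; only lane 3 can be M, hence lane 3 = M.
The 3 variables lane 1, lane 2, lane 7 are confined to {J, L, N}, which locks those values in; drop them from lane 4, lane 6.
So K goes to lane 4.

lane 4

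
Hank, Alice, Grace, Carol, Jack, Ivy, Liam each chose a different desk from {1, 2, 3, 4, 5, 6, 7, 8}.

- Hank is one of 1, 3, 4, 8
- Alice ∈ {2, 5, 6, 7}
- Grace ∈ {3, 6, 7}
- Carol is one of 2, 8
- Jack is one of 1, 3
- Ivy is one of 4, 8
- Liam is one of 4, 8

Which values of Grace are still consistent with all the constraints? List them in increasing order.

Ivy and Liam share exactly the 2 values {4, 8}; by pigeonhole those values go to them, so strike 4, 8 from Hank, Carol.
Carol must be 2 (only option left). So Alice can't be 2.
Hank and Jack between them cover only {1, 3} — a naked pair. Remove those values from Grace.
No further eliminations apply; Grace can still be any of 6, 7.

6, 7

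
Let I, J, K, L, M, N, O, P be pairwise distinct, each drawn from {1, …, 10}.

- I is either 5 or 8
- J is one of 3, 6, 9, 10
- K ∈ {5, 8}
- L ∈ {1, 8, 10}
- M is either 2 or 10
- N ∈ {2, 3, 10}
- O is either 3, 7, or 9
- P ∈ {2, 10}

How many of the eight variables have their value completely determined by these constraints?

2

I and K between them cover only {5, 8} — a naked pair. Remove those values from L.
M and P between them cover only {2, 10} — a naked pair. Remove those values from J, L, N.
That leaves L = 1.
That leaves N = 3. Eliminate 3 elsewhere: J, O.
Determined: L=1, N=3. The other variables each still have more than one consistent value. That makes 2.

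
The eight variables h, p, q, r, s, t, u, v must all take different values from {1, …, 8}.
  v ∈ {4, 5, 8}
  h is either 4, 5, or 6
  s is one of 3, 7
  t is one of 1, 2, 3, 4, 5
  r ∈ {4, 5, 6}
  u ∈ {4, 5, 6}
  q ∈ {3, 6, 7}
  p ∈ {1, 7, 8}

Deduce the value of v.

The 8 variables together cover exactly {1, 2, 3, 4, 5, 6, 7, 8} — 8 values for 8 variables — and 2 appears only in t's list, so t = 2.
Among the 7 still-open variables, 1 fits only p (and all 7 values in {1, 3, 4, 5, 6, 7, 8} must be used), so p = 1.
The 6 still-open variables together cover exactly {3, 4, 5, 6, 7, 8} — 6 values for 6 variables — and 8 appears only in v's list, so v = 8.

8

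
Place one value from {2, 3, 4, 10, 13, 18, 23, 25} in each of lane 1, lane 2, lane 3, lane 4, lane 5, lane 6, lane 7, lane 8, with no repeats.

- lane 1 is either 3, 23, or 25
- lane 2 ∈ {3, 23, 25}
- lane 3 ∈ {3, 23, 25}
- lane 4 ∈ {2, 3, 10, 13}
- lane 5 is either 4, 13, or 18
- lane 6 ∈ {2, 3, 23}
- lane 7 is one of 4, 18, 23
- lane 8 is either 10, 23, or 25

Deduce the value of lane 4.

13

lane 1, lane 2, lane 3 between them cover only {3, 23, 25} — a naked triple. Remove those values from lane 4, lane 6, lane 7, lane 8.
lane 6 must be 2 (only option left). So lane 4 can't be 2.
lane 8 has just one choice, so lane 8 = 10. Remove 10 from lane 4.
So lane 4 = 13.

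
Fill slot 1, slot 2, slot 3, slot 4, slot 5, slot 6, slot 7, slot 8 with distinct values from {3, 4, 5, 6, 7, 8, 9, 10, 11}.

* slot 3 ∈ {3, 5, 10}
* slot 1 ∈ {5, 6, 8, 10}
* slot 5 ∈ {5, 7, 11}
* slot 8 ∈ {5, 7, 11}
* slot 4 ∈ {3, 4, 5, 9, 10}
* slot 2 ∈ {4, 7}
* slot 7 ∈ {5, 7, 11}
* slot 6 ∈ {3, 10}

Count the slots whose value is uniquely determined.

2

slot 5, slot 7, slot 8 between them cover only {5, 7, 11} — a naked triple. Remove those values from slot 1, slot 2, slot 3, slot 4.
slot 2 must be 4 (only option left). Eliminate 4 elsewhere: slot 4.
slot 3 and slot 6 share exactly the 2 values {3, 10}; by pigeonhole those values go to them, so strike 3, 10 from slot 1, slot 4.
That leaves slot 4 = 9.
Determined: slot 2=4, slot 4=9. The other slots each still have more than one consistent value. That makes 2.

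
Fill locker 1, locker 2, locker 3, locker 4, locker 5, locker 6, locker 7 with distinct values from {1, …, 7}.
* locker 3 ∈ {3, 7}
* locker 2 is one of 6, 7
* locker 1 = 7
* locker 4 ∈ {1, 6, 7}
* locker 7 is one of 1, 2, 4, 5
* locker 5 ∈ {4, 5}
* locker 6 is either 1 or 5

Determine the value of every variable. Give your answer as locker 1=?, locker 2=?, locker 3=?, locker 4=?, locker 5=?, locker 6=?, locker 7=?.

locker 1=7, locker 2=6, locker 3=3, locker 4=1, locker 5=4, locker 6=5, locker 7=2

locker 1's domain is down to {7}, so locker 1 = 7. Eliminate 7 elsewhere: locker 2, locker 3, locker 4.
That leaves locker 2 = 6. Eliminate 6 elsewhere: locker 4.
That leaves locker 3 = 3.
locker 4 has just one choice, so locker 4 = 1. Strike 1 from locker 6, locker 7.
That leaves locker 6 = 5. Eliminate 5 elsewhere: locker 5, locker 7.
locker 5 must be 4 (only option left). Strike 4 from locker 7.
locker 7 must be 2 (only option left).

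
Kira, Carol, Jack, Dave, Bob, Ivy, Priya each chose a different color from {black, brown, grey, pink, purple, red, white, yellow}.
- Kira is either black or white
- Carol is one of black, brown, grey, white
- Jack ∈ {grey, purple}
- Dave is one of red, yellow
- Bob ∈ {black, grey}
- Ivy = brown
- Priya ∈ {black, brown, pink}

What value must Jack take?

Ivy's domain is down to {brown}, so Ivy = brown. Eliminate brown elsewhere: Carol, Priya.
Kira, Carol, Bob between them cover only {black, grey, white} — a naked triple. Remove those values from Jack, Priya.
So Jack = purple.

purple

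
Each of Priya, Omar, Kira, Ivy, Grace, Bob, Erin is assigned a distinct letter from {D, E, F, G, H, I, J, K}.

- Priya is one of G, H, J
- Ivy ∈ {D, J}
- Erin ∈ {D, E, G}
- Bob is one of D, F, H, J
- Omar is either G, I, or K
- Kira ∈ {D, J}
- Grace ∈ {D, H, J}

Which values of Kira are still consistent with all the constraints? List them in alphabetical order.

Kira and Ivy share exactly the 2 values {D, J}; by pigeonhole those values go to them, so strike D, J from Priya, Grace, Bob, Erin.
Grace's domain is down to {H}, so Grace = H. Strike H from Priya, Bob.
Bob must be F (only option left).
Priya has just one choice, so Priya = G. Strike G from Omar, Erin.
Erin has just one choice, so Erin = E.
No further eliminations apply; Kira can still be any of D, J.

D, J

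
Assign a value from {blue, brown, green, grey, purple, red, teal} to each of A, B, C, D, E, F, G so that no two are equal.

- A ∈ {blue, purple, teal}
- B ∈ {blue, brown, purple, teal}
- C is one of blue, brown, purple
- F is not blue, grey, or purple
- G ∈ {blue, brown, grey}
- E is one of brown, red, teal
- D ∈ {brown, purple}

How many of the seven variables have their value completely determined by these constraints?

3

Among the 7 variables, green fits only F (and all 7 values in {blue, brown, green, grey, purple, red, teal} must be used), so F = green.
Among the 6 still-open variables, grey fits only G (and all 6 values in {blue, brown, grey, purple, red, teal} must be used), so G = grey.
The 5 still-open variables draw from only 5 values {blue, brown, purple, red, teal}, so each is used; only E can be red, hence E = red.
Determined: E=red, F=green, G=grey. The other variables each still have more than one consistent value. That makes 3.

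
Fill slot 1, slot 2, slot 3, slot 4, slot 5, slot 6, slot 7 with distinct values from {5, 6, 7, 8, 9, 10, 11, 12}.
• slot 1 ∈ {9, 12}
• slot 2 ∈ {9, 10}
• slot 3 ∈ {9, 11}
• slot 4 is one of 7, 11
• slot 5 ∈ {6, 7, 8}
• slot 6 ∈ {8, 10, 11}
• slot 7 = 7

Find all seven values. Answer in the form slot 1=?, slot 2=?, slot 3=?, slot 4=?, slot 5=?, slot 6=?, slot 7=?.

slot 7 has just one choice, so slot 7 = 7. Eliminate 7 elsewhere: slot 4, slot 5.
slot 4 has just one choice, so slot 4 = 11. Eliminate 11 elsewhere: slot 3, slot 6.
slot 3's domain is down to {9}, so slot 3 = 9. Strike 9 from slot 1, slot 2.
slot 1 must be 12 (only option left).
slot 2's domain is down to {10}, so slot 2 = 10. Remove 10 from slot 6.
slot 6 must be 8 (only option left). Strike 8 from slot 5.
slot 5 must be 6 (only option left).

slot 1=12, slot 2=10, slot 3=9, slot 4=11, slot 5=6, slot 6=8, slot 7=7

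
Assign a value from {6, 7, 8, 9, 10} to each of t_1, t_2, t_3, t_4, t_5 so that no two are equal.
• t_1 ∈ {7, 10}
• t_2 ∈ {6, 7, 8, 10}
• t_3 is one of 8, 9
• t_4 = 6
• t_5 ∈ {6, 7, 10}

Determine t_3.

t_4 has just one choice, so t_4 = 6. Strike 6 from t_2, t_5.
The 4 still-open variables draw from only 4 values {7, 8, 9, 10}, so each is used; only t_3 can be 9, hence t_3 = 9.

9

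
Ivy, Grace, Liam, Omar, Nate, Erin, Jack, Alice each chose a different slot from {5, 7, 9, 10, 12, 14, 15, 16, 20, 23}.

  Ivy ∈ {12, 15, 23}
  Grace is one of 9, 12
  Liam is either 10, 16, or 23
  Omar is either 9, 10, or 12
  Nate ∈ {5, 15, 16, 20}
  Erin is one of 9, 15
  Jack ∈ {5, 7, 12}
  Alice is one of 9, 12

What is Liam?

16

The 2 variables Grace and Alice are confined to {9, 12}, which locks those values in; drop them from Ivy, Omar, Erin, Jack.
Omar has just one choice, so Omar = 10. So Liam can't be 10.
Erin must be 15 (only option left). So Ivy, Nate can't be 15.
That leaves Ivy = 23. So Liam can't be 23.
So Liam = 16.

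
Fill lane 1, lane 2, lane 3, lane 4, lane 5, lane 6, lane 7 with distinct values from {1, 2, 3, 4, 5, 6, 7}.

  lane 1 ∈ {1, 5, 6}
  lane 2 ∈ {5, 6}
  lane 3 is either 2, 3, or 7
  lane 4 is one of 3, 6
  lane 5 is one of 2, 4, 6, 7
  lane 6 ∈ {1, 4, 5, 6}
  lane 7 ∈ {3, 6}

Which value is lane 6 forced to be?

4

lane 4 and lane 7 between them cover only {3, 6} — a naked pair. Remove those values from lane 1, lane 2, lane 3, lane 5, lane 6.
That leaves lane 2 = 5. Eliminate 5 elsewhere: lane 1, lane 6.
lane 1's domain is down to {1}, so lane 1 = 1. Eliminate 1 elsewhere: lane 6.
So lane 6 = 4.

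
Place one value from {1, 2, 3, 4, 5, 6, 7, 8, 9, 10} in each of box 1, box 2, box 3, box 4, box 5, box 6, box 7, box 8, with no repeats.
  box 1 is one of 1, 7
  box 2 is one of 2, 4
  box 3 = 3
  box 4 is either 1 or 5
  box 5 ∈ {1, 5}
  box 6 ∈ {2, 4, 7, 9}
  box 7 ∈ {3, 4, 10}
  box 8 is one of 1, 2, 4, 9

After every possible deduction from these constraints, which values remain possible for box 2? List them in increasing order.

2, 4

box 3 has just one choice, so box 3 = 3. So box 7 can't be 3.
Among the 7 still-open variables, 10 fits only box 7 (and all 7 values in {1, 2, 4, 5, 7, 9, 10} must be used), so box 7 = 10.
box 4 and box 5 share exactly the 2 values {1, 5}; by pigeonhole those values go to them, so strike 1, 5 from box 1, box 8.
box 1 must be 7 (only option left). Eliminate 7 elsewhere: box 6.
No further eliminations apply; box 2 can still be any of 2, 4.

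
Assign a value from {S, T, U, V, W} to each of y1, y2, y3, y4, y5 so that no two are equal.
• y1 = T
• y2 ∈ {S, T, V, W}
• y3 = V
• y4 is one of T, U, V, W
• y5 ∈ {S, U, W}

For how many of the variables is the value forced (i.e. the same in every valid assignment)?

y1 must be T (only option left). Strike T from y2, y4.
That leaves y3 = V. Eliminate V elsewhere: y2, y4.
Determined: y1=T, y3=V. The other variables each still have more than one consistent value. That makes 2.

2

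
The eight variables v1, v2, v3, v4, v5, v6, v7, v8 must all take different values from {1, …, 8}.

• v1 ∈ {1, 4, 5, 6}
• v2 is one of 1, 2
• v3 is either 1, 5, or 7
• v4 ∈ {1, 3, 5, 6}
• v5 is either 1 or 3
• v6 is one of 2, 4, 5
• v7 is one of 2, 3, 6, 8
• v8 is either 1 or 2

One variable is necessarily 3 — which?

v5

The 8 variables draw from only 8 values {1, 2, 3, 4, 5, 6, 7, 8}, so each is used; only v3 can be 7, hence v3 = 7.
Among the 7 still-open variables, 8 fits only v7 (and all 7 values in {1, 2, 3, 4, 5, 6, 8} must be used), so v7 = 8.
The 2 variables v2 and v8 are confined to {1, 2}, which locks those values in; drop them from v1, v4, v5, v6.
So 3 goes to v5.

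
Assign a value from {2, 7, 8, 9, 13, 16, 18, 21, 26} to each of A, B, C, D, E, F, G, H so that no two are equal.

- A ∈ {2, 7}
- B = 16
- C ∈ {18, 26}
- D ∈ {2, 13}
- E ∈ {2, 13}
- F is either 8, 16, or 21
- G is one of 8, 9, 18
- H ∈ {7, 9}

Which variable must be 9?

H

B has just one choice, so B = 16. Eliminate 16 elsewhere: F.
The 2 variables D and E are confined to {2, 13}, which locks those values in; drop them from A.
A must be 7 (only option left). Strike 7 from H.
So 9 goes to H.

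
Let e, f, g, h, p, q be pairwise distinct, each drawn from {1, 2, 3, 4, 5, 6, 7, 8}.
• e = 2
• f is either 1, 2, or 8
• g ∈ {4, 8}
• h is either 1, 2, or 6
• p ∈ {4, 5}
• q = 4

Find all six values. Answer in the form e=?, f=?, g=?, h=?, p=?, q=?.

e has just one choice, so e = 2. So f, h can't be 2.
q must be 4 (only option left). Strike 4 from g, p.
g has just one choice, so g = 8. Strike 8 from f.
p has just one choice, so p = 5.
That leaves f = 1. Strike 1 from h.
h must be 6 (only option left).

e=2, f=1, g=8, h=6, p=5, q=4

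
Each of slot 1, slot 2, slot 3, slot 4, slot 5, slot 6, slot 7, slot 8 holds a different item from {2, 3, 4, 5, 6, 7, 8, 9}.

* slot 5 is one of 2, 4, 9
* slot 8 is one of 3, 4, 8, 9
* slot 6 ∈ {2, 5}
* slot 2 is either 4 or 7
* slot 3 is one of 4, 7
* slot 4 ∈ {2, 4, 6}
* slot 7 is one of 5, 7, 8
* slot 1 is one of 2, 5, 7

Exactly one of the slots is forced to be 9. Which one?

slot 5

Among the 8 variables, 3 fits only slot 8 (and all 8 values in {2, 3, 4, 5, 6, 7, 8, 9} must be used), so slot 8 = 3.
Among the 7 still-open variables, 6 fits only slot 4 (and all 7 values in {2, 4, 5, 6, 7, 8, 9} must be used), so slot 4 = 6.
The 6 still-open variables together cover exactly {2, 4, 5, 7, 8, 9} — 6 values for 6 variables — and 8 appears only in slot 7's list, so slot 7 = 8.
Among the 5 still-open variables, 9 fits only slot 5 (and all 5 values in {2, 4, 5, 7, 9} must be used), so slot 5 = 9.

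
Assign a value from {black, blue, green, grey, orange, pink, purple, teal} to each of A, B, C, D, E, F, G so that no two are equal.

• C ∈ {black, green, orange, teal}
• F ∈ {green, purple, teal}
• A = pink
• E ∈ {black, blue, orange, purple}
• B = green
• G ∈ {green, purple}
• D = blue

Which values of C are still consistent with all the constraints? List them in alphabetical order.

black, orange

A must be pink (only option left).
B has just one choice, so B = green. So C, F, G can't be green.
D must be blue (only option left). Remove blue from E.
G has just one choice, so G = purple. So E, F can't be purple.
F's domain is down to {teal}, so F = teal. Remove teal from C.
No further eliminations apply; C can still be any of black, orange.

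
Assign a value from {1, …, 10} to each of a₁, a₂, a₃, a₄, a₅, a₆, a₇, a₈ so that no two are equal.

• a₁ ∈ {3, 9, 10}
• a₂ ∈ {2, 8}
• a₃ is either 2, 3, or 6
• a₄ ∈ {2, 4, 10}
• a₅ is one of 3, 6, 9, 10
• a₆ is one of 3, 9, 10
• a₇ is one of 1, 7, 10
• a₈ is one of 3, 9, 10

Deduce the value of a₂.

a₁, a₆, a₈ share exactly the 3 values {3, 9, 10}; by pigeonhole those values go to them, so strike 3, 9, 10 from a₃, a₄, a₅, a₇.
a₅ must be 6 (only option left). So a₃ can't be 6.
a₃'s domain is down to {2}, so a₃ = 2. Remove 2 from a₂, a₄.
So a₂ = 8.

8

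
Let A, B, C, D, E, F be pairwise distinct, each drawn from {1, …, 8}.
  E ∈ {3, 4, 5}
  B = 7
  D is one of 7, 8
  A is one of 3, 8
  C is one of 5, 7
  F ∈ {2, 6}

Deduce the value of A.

3

B has just one choice, so B = 7. Strike 7 from C, D.
That leaves C = 5. Strike 5 from E.
That leaves D = 8. So A can't be 8.
So A = 3.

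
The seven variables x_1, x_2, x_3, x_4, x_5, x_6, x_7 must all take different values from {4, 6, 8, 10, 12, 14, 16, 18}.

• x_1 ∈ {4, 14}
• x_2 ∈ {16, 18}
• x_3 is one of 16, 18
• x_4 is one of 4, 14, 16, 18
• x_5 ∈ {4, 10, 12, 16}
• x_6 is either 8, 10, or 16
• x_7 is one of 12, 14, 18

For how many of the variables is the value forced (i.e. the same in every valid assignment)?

Among the 7 variables, 8 fits only x_6 (and all 7 values in {4, 8, 10, 12, 14, 16, 18} must be used), so x_6 = 8.
Among the 6 still-open variables, 10 fits only x_5 (and all 6 values in {4, 10, 12, 14, 16, 18} must be used), so x_5 = 10.
The 5 still-open variables together cover exactly {4, 12, 14, 16, 18} — 5 values for 5 variables — and 12 appears only in x_7's list, so x_7 = 12.
x_2 and x_3 between them cover only {16, 18} — a naked pair. Remove those values from x_4.
Determined: x_5=10, x_6=8, x_7=12. The other variables each still have more than one consistent value. That makes 3.

3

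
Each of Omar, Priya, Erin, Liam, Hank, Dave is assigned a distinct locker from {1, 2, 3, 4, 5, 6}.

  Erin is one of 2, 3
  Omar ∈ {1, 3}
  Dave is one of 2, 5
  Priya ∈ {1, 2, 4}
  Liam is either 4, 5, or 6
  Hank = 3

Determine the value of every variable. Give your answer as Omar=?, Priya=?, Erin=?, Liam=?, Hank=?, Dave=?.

Omar=1, Priya=4, Erin=2, Liam=6, Hank=3, Dave=5

Hank must be 3 (only option left). So Omar, Erin can't be 3.
Omar has just one choice, so Omar = 1. So Priya can't be 1.
That leaves Erin = 2. Remove 2 from Priya, Dave.
That leaves Dave = 5. Eliminate 5 elsewhere: Liam.
Priya has just one choice, so Priya = 4. Eliminate 4 elsewhere: Liam.
Liam must be 6 (only option left).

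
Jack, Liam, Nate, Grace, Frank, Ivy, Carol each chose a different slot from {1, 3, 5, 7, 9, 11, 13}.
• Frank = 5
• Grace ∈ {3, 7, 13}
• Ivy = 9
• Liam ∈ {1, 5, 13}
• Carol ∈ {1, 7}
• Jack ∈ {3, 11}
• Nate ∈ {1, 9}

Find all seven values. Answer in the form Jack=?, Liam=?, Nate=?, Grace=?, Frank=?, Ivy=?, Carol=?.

Frank must be 5 (only option left). So Liam can't be 5.
Ivy must be 9 (only option left). Remove 9 from Nate.
Nate's domain is down to {1}, so Nate = 1. Remove 1 from Liam, Carol.
Carol's domain is down to {7}, so Carol = 7. Strike 7 from Grace.
Liam's domain is down to {13}, so Liam = 13. Eliminate 13 elsewhere: Grace.
Grace must be 3 (only option left). So Jack can't be 3.
Jack's domain is down to {11}, so Jack = 11.

Jack=11, Liam=13, Nate=1, Grace=3, Frank=5, Ivy=9, Carol=7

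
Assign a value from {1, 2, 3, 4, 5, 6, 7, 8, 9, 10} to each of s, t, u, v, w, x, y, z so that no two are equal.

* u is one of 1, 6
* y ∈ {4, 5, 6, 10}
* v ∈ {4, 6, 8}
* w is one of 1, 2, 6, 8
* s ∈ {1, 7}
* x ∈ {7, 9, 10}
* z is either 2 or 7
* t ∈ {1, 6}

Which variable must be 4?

v

t and u between them cover only {1, 6} — a naked pair. Remove those values from s, v, w, y.
s's domain is down to {7}, so s = 7. Strike 7 from x, z.
z must be 2 (only option left). Strike 2 from w.
w's domain is down to {8}, so w = 8. So v can't be 8.
So 4 goes to v.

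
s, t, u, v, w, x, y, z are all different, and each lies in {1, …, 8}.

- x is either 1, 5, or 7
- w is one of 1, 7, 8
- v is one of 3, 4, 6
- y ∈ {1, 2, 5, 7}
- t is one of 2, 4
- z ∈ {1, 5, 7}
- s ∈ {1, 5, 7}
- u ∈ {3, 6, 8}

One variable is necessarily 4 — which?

t

The 3 variables s, x, z are confined to {1, 5, 7}, which locks those values in; drop them from w, y.
w has just one choice, so w = 8. Eliminate 8 elsewhere: u.
y's domain is down to {2}, so y = 2. Eliminate 2 elsewhere: t.
So 4 goes to t.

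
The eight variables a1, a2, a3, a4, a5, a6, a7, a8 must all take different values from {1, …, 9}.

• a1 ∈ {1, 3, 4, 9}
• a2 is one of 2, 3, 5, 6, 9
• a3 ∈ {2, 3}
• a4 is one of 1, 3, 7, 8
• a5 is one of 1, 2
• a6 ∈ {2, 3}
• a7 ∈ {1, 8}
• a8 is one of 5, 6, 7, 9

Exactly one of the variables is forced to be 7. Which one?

a4

a3 and a6 between them cover only {2, 3} — a naked pair. Remove those values from a1, a2, a4, a5.
That leaves a5 = 1. Strike 1 from a1, a4, a7.
a7's domain is down to {8}, so a7 = 8. Eliminate 8 elsewhere: a4.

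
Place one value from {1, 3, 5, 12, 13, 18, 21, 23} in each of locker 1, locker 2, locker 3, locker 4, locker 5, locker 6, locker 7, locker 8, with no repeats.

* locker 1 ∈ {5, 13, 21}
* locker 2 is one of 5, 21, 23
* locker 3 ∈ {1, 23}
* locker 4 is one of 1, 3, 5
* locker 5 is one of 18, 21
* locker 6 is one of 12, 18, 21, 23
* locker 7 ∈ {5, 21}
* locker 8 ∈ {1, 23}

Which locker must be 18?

locker 5

The 8 variables draw from only 8 values {1, 3, 5, 12, 13, 18, 21, 23}, so each is used; only locker 4 can be 3, hence locker 4 = 3.
The 7 still-open variables draw from only 7 values {1, 5, 12, 13, 18, 21, 23}, so each is used; only locker 6 can be 12, hence locker 6 = 12.
Among the 6 still-open variables, 13 fits only locker 1 (and all 6 values in {1, 5, 13, 18, 21, 23} must be used), so locker 1 = 13.
The 5 still-open variables together cover exactly {1, 5, 18, 21, 23} — 5 values for 5 variables — and 18 appears only in locker 5's list, so locker 5 = 18.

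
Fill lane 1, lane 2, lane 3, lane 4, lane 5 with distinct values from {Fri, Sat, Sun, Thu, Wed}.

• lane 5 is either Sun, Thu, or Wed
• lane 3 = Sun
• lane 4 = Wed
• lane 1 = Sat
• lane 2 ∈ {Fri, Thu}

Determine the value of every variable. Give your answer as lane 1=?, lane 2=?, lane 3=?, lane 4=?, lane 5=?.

lane 1 must be Sat (only option left).
lane 3's domain is down to {Sun}, so lane 3 = Sun. Eliminate Sun elsewhere: lane 5.
That leaves lane 4 = Wed. So lane 5 can't be Wed.
lane 5 must be Thu (only option left). Eliminate Thu elsewhere: lane 2.
lane 2 has just one choice, so lane 2 = Fri.

lane 1=Sat, lane 2=Fri, lane 3=Sun, lane 4=Wed, lane 5=Thu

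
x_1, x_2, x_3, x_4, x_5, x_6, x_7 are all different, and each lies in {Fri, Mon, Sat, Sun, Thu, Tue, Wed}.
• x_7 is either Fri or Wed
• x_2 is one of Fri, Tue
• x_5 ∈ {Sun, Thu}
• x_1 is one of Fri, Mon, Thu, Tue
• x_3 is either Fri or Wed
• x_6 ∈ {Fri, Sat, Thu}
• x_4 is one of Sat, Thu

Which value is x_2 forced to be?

The 7 variables together cover exactly {Fri, Mon, Sat, Sun, Thu, Tue, Wed} — 7 values for 7 variables — and Mon appears only in x_1's list, so x_1 = Mon.
The 6 still-open variables draw from only 6 values {Fri, Sat, Sun, Thu, Tue, Wed}, so each is used; only x_5 can be Sun, hence x_5 = Sun.
Among the 5 still-open variables, Tue fits only x_2 (and all 5 values in {Fri, Sat, Thu, Tue, Wed} must be used), so x_2 = Tue.

Tue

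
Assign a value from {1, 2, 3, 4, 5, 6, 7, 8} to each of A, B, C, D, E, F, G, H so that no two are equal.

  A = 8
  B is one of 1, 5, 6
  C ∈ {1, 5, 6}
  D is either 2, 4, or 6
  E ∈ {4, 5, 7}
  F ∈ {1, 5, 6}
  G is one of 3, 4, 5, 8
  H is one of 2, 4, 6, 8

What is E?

A must be 8 (only option left). So G, H can't be 8.
Among the 7 still-open variables, 3 fits only G (and all 7 values in {1, 2, 3, 4, 5, 6, 7} must be used), so G = 3.
The 6 still-open variables together cover exactly {1, 2, 4, 5, 6, 7} — 6 values for 6 variables — and 7 appears only in E's list, so E = 7.

7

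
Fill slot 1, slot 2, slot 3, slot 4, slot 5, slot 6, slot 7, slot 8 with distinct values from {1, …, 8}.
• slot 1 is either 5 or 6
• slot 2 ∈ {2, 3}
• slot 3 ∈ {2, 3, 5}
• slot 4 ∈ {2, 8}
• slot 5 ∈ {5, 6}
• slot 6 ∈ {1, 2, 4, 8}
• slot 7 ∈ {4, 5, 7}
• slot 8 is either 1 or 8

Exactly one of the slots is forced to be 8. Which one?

The 8 variables draw from only 8 values {1, 2, 3, 4, 5, 6, 7, 8}, so each is used; only slot 7 can be 7, hence slot 7 = 7.
The 7 still-open variables together cover exactly {1, 2, 3, 4, 5, 6, 8} — 7 values for 7 variables — and 4 appears only in slot 6's list, so slot 6 = 4.
The 6 still-open variables together cover exactly {1, 2, 3, 5, 6, 8} — 6 values for 6 variables — and 1 appears only in slot 8's list, so slot 8 = 1.
Among the 5 still-open variables, 8 fits only slot 4 (and all 5 values in {2, 3, 5, 6, 8} must be used), so slot 4 = 8.

slot 4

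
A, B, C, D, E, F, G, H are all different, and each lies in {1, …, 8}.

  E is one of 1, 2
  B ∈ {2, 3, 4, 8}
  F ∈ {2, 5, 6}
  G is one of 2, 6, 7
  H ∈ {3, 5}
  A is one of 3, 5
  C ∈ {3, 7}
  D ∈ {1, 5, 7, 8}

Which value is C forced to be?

The 8 variables draw from only 8 values {1, 2, 3, 4, 5, 6, 7, 8}, so each is used; only B can be 4, hence B = 4.
The 7 still-open variables together cover exactly {1, 2, 3, 5, 6, 7, 8} — 7 values for 7 variables — and 8 appears only in D's list, so D = 8.
The 6 still-open variables together cover exactly {1, 2, 3, 5, 6, 7} — 6 values for 6 variables — and 1 appears only in E's list, so E = 1.
A and H between them cover only {3, 5} — a naked pair. Remove those values from C, F.
So C = 7.

7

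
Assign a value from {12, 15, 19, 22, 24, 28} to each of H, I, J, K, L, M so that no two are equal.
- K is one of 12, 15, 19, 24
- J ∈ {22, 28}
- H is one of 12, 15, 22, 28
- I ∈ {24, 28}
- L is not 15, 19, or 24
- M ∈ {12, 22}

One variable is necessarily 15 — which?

H

The 6 variables draw from only 6 values {12, 15, 19, 22, 24, 28}, so each is used; only K can be 19, hence K = 19.
The 5 still-open variables together cover exactly {12, 15, 22, 24, 28} — 5 values for 5 variables — and 15 appears only in H's list, so H = 15.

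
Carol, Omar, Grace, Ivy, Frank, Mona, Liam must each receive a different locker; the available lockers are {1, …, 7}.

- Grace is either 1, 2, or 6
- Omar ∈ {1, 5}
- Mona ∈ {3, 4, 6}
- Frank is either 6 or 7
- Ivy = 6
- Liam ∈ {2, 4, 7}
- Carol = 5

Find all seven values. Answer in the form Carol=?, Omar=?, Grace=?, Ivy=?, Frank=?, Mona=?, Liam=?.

Carol=5, Omar=1, Grace=2, Ivy=6, Frank=7, Mona=3, Liam=4

Carol must be 5 (only option left). Strike 5 from Omar.
Omar must be 1 (only option left). Remove 1 from Grace.
Ivy must be 6 (only option left). Eliminate 6 elsewhere: Grace, Frank, Mona.
That leaves Frank = 7. Remove 7 from Liam.
Grace's domain is down to {2}, so Grace = 2. Strike 2 from Liam.
That leaves Liam = 4. So Mona can't be 4.
Mona must be 3 (only option left).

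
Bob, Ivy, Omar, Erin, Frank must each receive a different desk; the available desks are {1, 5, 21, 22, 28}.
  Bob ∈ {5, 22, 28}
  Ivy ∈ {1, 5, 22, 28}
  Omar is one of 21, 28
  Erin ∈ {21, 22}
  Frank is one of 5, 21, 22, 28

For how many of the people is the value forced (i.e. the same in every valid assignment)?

Among the 5 variables, 1 fits only Ivy (and all 5 values in {1, 5, 21, 22, 28} must be used), so Ivy = 1.
Determined: Ivy=1. The other people each still have more than one consistent value. That makes 1.

1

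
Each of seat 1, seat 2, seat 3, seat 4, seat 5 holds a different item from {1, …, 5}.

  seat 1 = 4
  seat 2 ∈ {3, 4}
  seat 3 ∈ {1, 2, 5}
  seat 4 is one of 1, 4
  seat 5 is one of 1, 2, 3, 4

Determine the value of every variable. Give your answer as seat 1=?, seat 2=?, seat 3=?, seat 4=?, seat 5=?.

seat 1=4, seat 2=3, seat 3=5, seat 4=1, seat 5=2

seat 1's domain is down to {4}, so seat 1 = 4. So seat 2, seat 4, seat 5 can't be 4.
That leaves seat 2 = 3. Remove 3 from seat 5.
seat 4's domain is down to {1}, so seat 4 = 1. Strike 1 from seat 3, seat 5.
seat 5 has just one choice, so seat 5 = 2. Remove 2 from seat 3.
seat 3's domain is down to {5}, so seat 3 = 5.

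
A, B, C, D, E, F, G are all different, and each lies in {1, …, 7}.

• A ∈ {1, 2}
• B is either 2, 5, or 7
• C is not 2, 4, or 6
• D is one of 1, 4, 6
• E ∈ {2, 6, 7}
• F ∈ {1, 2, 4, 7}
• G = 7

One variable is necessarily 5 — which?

G must be 7 (only option left). Eliminate 7 elsewhere: B, C, E, F.
Among the 6 still-open variables, 3 fits only C (and all 6 values in {1, 2, 3, 4, 5, 6} must be used), so C = 3.
The 5 still-open variables draw from only 5 values {1, 2, 4, 5, 6}, so each is used; only B can be 5, hence B = 5.

B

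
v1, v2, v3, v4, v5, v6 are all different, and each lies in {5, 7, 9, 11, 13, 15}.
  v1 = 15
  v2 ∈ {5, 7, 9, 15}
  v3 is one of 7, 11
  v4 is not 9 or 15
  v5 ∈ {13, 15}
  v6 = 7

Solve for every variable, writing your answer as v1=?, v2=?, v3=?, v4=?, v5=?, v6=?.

v1=15, v2=9, v3=11, v4=5, v5=13, v6=7

v1 must be 15 (only option left). Eliminate 15 elsewhere: v2, v5.
That leaves v5 = 13. Strike 13 from v4.
v6 has just one choice, so v6 = 7. So v2, v3, v4 can't be 7.
v3 has just one choice, so v3 = 11. So v4 can't be 11.
v4 must be 5 (only option left). Strike 5 from v2.
v2 must be 9 (only option left).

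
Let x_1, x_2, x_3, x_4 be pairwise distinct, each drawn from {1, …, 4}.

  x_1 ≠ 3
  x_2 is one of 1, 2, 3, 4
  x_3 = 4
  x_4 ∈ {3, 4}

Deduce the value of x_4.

x_3's domain is down to {4}, so x_3 = 4. So x_1, x_2, x_4 can't be 4.
So x_4 = 3.

3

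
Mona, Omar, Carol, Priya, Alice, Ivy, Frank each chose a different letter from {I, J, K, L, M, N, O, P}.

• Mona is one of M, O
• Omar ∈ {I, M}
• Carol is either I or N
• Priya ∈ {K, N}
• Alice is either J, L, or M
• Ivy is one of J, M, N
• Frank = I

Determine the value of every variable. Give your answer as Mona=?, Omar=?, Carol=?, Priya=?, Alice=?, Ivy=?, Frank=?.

Mona=O, Omar=M, Carol=N, Priya=K, Alice=L, Ivy=J, Frank=I

Frank must be I (only option left). So Omar, Carol can't be I.
Omar must be M (only option left). Eliminate M elsewhere: Mona, Alice, Ivy.
Carol must be N (only option left). Strike N from Priya, Ivy.
Priya has just one choice, so Priya = K.
Ivy has just one choice, so Ivy = J. Eliminate J elsewhere: Alice.
That leaves Mona = O.
Alice has just one choice, so Alice = L.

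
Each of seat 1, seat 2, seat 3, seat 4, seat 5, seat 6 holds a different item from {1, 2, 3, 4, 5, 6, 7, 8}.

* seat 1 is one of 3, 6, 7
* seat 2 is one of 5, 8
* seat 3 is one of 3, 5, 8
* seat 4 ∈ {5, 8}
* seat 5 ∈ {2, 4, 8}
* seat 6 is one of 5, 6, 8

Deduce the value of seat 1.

seat 2 and seat 4 share exactly the 2 values {5, 8}; by pigeonhole those values go to them, so strike 5, 8 from seat 3, seat 5, seat 6.
seat 3 must be 3 (only option left). Strike 3 from seat 1.
seat 6's domain is down to {6}, so seat 6 = 6. Strike 6 from seat 1.
So seat 1 = 7.

7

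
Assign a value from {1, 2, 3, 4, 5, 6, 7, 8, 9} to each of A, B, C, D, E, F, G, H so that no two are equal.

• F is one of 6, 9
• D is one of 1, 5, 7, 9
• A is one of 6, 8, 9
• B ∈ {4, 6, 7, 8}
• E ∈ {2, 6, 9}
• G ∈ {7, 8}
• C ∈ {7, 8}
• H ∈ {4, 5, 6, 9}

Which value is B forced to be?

4

Among the 8 variables, 1 fits only D (and all 8 values in {1, 2, 4, 5, 6, 7, 8, 9} must be used), so D = 1.
The 7 still-open variables together cover exactly {2, 4, 5, 6, 7, 8, 9} — 7 values for 7 variables — and 2 appears only in E's list, so E = 2.
The 6 still-open variables together cover exactly {4, 5, 6, 7, 8, 9} — 6 values for 6 variables — and 5 appears only in H's list, so H = 5.
Among the 5 still-open variables, 4 fits only B (and all 5 values in {4, 6, 7, 8, 9} must be used), so B = 4.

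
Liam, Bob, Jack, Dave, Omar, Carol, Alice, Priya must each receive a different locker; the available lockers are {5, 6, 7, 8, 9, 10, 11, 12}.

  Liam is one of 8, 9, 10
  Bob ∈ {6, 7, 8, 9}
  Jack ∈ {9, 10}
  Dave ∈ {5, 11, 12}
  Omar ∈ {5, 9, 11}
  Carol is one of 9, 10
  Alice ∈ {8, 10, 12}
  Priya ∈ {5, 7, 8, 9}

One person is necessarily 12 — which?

Alice

The 8 variables draw from only 8 values {5, 6, 7, 8, 9, 10, 11, 12}, so each is used; only Bob can be 6, hence Bob = 6.
Among the 7 still-open variables, 7 fits only Priya (and all 7 values in {5, 7, 8, 9, 10, 11, 12} must be used), so Priya = 7.
Jack and Carol between them cover only {9, 10} — a naked pair. Remove those values from Liam, Omar, Alice.
Liam has just one choice, so Liam = 8. Eliminate 8 elsewhere: Alice.
So 12 goes to Alice.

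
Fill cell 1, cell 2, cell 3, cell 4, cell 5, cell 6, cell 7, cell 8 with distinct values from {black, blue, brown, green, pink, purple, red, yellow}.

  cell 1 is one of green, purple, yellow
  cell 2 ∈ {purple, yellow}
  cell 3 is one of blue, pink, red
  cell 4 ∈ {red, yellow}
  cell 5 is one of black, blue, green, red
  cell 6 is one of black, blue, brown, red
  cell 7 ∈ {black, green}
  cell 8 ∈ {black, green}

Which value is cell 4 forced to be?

The 8 variables together cover exactly {black, blue, brown, green, pink, purple, red, yellow} — 8 values for 8 variables — and brown appears only in cell 6's list, so cell 6 = brown.
The 7 still-open variables together cover exactly {black, blue, green, pink, purple, red, yellow} — 7 values for 7 variables — and pink appears only in cell 3's list, so cell 3 = pink.
Among the 6 still-open variables, blue fits only cell 5 (and all 6 values in {black, blue, green, purple, red, yellow} must be used), so cell 5 = blue.
Among the 5 still-open variables, red fits only cell 4 (and all 5 values in {black, green, purple, red, yellow} must be used), so cell 4 = red.

red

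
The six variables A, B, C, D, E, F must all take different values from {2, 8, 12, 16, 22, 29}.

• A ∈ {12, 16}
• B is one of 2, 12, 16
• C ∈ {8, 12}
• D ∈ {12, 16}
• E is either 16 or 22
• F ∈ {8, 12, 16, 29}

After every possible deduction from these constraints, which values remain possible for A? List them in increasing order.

12, 16

Among the 6 variables, 2 fits only B (and all 6 values in {2, 8, 12, 16, 22, 29} must be used), so B = 2.
The 5 still-open variables together cover exactly {8, 12, 16, 22, 29} — 5 values for 5 variables — and 22 appears only in E's list, so E = 22.
Among the 4 still-open variables, 29 fits only F (and all 4 values in {8, 12, 16, 29} must be used), so F = 29.
Among the 3 still-open variables, 8 fits only C (and all 3 values in {8, 12, 16} must be used), so C = 8.
No further eliminations apply; A can still be any of 12, 16.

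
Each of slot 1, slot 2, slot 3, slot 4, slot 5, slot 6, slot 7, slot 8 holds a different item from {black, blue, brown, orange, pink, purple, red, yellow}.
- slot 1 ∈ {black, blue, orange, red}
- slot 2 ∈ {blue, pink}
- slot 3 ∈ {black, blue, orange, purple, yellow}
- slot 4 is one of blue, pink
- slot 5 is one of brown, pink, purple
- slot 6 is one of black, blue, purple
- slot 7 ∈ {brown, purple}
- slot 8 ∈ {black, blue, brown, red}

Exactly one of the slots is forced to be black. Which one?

slot 6

Among the 8 variables, yellow fits only slot 3 (and all 8 values in {black, blue, brown, orange, pink, purple, red, yellow} must be used), so slot 3 = yellow.
Among the 7 still-open variables, orange fits only slot 1 (and all 7 values in {black, blue, brown, orange, pink, purple, red} must be used), so slot 1 = orange.
The 6 still-open variables draw from only 6 values {black, blue, brown, pink, purple, red}, so each is used; only slot 8 can be red, hence slot 8 = red.
The 5 still-open variables draw from only 5 values {black, blue, brown, pink, purple}, so each is used; only slot 6 can be black, hence slot 6 = black.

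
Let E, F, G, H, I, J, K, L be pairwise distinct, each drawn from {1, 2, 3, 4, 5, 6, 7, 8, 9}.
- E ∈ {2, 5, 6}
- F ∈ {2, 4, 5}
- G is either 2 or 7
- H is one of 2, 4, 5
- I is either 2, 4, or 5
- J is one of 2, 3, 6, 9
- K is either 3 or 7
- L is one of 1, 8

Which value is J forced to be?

The 3 variables F, H, I are confined to {2, 4, 5}, which locks those values in; drop them from E, G, J.
E has just one choice, so E = 6. So J can't be 6.
G has just one choice, so G = 7. So K can't be 7.
K's domain is down to {3}, so K = 3. Strike 3 from J.
So J = 9.

9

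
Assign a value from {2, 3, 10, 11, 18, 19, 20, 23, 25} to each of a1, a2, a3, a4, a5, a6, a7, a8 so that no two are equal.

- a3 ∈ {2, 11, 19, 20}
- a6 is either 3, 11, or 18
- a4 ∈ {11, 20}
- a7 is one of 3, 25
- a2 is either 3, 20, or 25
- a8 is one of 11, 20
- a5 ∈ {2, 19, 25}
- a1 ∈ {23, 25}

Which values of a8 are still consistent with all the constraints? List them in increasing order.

11, 20

The 8 variables draw from only 8 values {2, 3, 11, 18, 19, 20, 23, 25}, so each is used; only a6 can be 18, hence a6 = 18.
The 7 still-open variables together cover exactly {2, 3, 11, 19, 20, 23, 25} — 7 values for 7 variables — and 23 appears only in a1's list, so a1 = 23.
a4 and a8 between them cover only {11, 20} — a naked pair. Remove those values from a2, a3.
a2 and a7 share exactly the 2 values {3, 25}; by pigeonhole those values go to them, so strike 3, 25 from a5.
No further eliminations apply; a8 can still be any of 11, 20.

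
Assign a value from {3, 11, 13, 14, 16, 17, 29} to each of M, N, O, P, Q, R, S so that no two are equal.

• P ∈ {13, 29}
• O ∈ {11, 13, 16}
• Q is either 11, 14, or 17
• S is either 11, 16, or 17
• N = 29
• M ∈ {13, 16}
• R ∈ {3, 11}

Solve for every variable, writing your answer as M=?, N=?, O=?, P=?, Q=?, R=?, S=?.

N has just one choice, so N = 29. Strike 29 from P.
P must be 13 (only option left). Eliminate 13 elsewhere: M, O.
M must be 16 (only option left). So O, S can't be 16.
O must be 11 (only option left). Remove 11 from Q, R, S.
R must be 3 (only option left).
S must be 17 (only option left). So Q can't be 17.
Q has just one choice, so Q = 14.

M=16, N=29, O=11, P=13, Q=14, R=3, S=17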